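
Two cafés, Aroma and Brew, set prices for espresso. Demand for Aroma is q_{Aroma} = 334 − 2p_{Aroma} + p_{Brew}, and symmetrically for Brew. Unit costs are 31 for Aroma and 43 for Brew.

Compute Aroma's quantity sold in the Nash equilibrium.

Aroma's profit: π = (p_{Aroma} − 31)(334 − 2p_{Aroma} + p_{Brew}).
∂π/∂p_{Aroma} = 396 − 4p_{Aroma} + p_{Brew} = 0 ⇒ p_{Aroma} = 99 + 0.25p_{Brew}.
Similarly p_{Brew} = 105 + 0.25p_{Aroma}.
Substituting the second reaction function into the first: p_{Aroma} = 99 + 0.25(105 + 0.25p_{Aroma}), which gives 0.9375p_{Aroma} = 125.25 ⇒ p_{Aroma} = 133.6.
Then p_{Brew} = 105 + 0.25·133.6 = 138.4.
q_{Aroma} = 334 − 2·133.6 + 138.4 = 205.2.

205.2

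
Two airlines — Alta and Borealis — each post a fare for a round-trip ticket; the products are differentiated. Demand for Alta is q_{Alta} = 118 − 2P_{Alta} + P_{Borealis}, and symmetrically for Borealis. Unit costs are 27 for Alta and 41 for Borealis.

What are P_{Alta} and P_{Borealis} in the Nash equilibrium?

Alta's profit: π = (P_{Alta} − 27)(118 − 2P_{Alta} + P_{Borealis}).
∂π/∂P_{Alta} = 172 − 4P_{Alta} + P_{Borealis} = 0 ⇒ P_{Alta} = 43 + 0.25P_{Borealis}.
Similarly P_{Borealis} = 50 + 0.25P_{Alta}.
Solving the two reaction functions simultaneously: (1 − (0.25)(0.25))P_{Alta} = 43 + 0.25·50, so 0.9375P_{Alta} = 55.5 and P_{Alta} = 59.2.
Then P_{Borealis} = 50 + 0.25·59.2 = 64.8.

59.2, 64.8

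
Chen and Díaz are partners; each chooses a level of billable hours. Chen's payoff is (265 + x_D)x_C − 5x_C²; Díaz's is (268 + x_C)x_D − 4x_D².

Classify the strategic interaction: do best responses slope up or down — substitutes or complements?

Expanding Chen's payoff: 265x_C + x_Dx_C − 5x_C².
∂π/∂x_C = 265 + x_D − 10x_C = 0, so x_C = 26.5 + 0.1x_D.
The best-response slope dx_C/dx_D = 0.1 > 0: the reaction function is upward-sloping, so the choices are strategic complements.

strategic complements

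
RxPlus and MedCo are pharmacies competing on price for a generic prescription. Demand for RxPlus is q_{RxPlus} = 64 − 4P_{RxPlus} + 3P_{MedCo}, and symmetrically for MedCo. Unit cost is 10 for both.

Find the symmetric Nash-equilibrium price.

RxPlus's profit: π = (P_{RxPlus} − 10)(64 − 4P_{RxPlus} + 3P_{MedCo}).
∂π/∂P_{RxPlus} = 104 − 8P_{RxPlus} + 3P_{MedCo} = 0 ⇒ P_{RxPlus} = 13 + 0.375P_{MedCo}.
The game is symmetric, so in equilibrium P_{MedCo} = P_{RxPlus}: the reaction function gives 0.625P_{RxPlus} = 13, hence P_{RxPlus} = 20.8.

20.8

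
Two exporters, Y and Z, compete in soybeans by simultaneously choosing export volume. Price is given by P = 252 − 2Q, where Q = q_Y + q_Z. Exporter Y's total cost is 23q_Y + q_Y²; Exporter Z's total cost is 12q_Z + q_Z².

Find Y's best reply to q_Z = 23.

Exporter Y's profit: π = q_Y(252 − 2(q_Y + q_Z)) − 23q_Y − q_Y².
∂π/∂q_Y = 229 − 6q_Y − 2q_Z = 0, so q_Y = 229/6 − (1/3)q_Z.
At q_Z = 23: q_Y = 229/6 − (1/3)·23 = 30.5.

30.5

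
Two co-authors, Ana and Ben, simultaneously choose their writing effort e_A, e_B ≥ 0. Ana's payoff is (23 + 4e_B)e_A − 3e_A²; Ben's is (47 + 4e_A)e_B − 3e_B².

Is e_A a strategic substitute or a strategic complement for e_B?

strategic complements

Expanding Ana's payoff: 23e_A + 4e_Be_A − 3e_A².
∂π/∂e_A = 23 + 4e_B − 6e_A = 0, so e_A = 23/6 + (2/3)e_B.
The best-response slope de_A/de_B = 2/3 > 0: the reaction function is upward-sloping, so the choices are strategic complements.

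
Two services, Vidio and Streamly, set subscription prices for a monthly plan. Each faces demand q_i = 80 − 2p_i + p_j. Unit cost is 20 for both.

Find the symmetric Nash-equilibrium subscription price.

Vidio's profit: π = (p_{Vidio} − 20)(80 − 2p_{Vidio} + p_{Streamly}).
∂π/∂p_{Vidio} = 120 − 4p_{Vidio} + p_{Streamly} = 0 ⇒ p_{Vidio} = 30 + 0.25p_{Streamly}.
Setting p_{Vidio} = p_{Streamly} in the reaction function: p_{Vidio} = 30 + 0.25p_{Vidio}, so p_{Vidio} = 30 / 0.75 = 40.

40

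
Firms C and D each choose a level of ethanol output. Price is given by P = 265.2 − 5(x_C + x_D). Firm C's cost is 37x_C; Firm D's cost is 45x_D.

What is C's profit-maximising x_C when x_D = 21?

12.32

Firm C's profit: π = x_C(265.2 − 5(x_C + x_D)) − 37x_C.
∂π/∂x_C = 228.2 − 10x_C − 5x_D = 0, so x_C = 22.82 − 0.5x_D.
At x_D = 21: x_C = 22.82 − 0.5·21 = 12.32.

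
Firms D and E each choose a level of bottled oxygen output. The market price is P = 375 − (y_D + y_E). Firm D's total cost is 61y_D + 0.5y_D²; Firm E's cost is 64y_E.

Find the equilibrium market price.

Firm D's profit: π = y_D(375 − (y_D + y_E)) − 61y_D − 0.5y_D².
∂π/∂y_D = 314 − 3y_D − y_E = 0, so y_D = 314/3 − (1/3)y_E.
For E: ∂π/∂y_E = 311 − 2y_E − y_D = 0 ⇒ y_E = 155.5 − 0.5y_D.
Solving the two reaction functions simultaneously: (1 − (−1/3)(−0.5))y_D = 314/3 − (1/3)·155.5, so (5/6)y_D = 317/6 and y_D = 63.4.
Then y_E = 155.5 − 0.5·63.4 = 123.8.
Equilibrium price: P = 375 − 187.2 = 187.8.

187.8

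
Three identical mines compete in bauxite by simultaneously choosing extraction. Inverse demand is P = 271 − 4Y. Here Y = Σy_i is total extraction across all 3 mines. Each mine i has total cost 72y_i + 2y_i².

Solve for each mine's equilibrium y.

A representative mine's profit is π_i = y_i(271 − 4Y) − 72y_i − 2y_i², with Y = y_i + Σ_{j≠i} y_j.
First-order condition: 199 − 12y_i − 4Σ_{j≠i} y_j = 0.
Imposing symmetry (y_j = y for all j) turns Σ_{j≠i} y_j into 2y, so 199 = 20y and y = 9.95.

9.95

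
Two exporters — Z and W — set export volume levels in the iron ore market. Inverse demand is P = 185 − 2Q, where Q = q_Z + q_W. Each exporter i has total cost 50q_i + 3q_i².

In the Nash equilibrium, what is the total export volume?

Exporter Z's profit: π = q_Z(185 − 2(q_Z + q_W)) − 50q_Z − 3q_Z².
∂π/∂q_Z = 135 − 10q_Z − 2q_W = 0, so q_Z = 13.5 − 0.2q_W.
The game is symmetric, so in equilibrium q_W = q_Z: the reaction function gives 1.2q_Z = 13.5, hence q_Z = 11.25.
Total export volume: 11.25 + 11.25 = 22.5.

22.5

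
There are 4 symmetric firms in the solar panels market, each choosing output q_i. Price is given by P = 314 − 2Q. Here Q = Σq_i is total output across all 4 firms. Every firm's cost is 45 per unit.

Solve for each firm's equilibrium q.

A representative firm's profit is π_i = q_i(314 − 2Q) − 45q_i, with Q = q_i + Σ_{j≠i} q_j.
First-order condition: 269 − 4q_i − 2Σ_{j≠i} q_j = 0.
Imposing symmetry (q_j = q for all j) turns Σ_{j≠i} q_j into 3q, so 269 = 10q and q = 26.9.

26.9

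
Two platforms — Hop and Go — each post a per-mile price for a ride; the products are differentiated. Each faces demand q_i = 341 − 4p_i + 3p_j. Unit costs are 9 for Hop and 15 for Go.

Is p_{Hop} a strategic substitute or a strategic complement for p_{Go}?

Hop's profit: π = (p_{Hop} − 9)(341 − 4p_{Hop} + 3p_{Go}).
∂π/∂p_{Hop} = 377 − 8p_{Hop} + 3p_{Go} = 0 ⇒ p_{Hop} = 47.125 + 0.375p_{Go}.
The best-response slope dp_{Hop}/dp_{Go} = 0.375 > 0: the reaction function is upward-sloping, so the choices are strategic complements.

strategic complements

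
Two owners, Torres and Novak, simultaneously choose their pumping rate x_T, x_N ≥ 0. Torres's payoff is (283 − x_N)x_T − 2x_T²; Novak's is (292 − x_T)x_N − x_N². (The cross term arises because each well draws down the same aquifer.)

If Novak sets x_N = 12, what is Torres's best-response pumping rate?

Expanding Torres's payoff: 283x_T − x_Nx_T − 2x_T².
∂π/∂x_T = 283 − x_N − 4x_T = 0, so x_T = 70.75 − 0.25x_N.
At x_N = 12: x_T = 70.75 − 0.25·12 = 67.75.

67.75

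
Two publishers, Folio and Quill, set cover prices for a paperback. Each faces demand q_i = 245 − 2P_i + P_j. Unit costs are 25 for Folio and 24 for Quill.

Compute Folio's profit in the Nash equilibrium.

10716.48

Folio's profit: π = (P_{Folio} − 25)(245 − 2P_{Folio} + P_{Quill}).
∂π/∂P_{Folio} = 295 − 4P_{Folio} + P_{Quill} = 0 ⇒ P_{Folio} = 73.75 + 0.25P_{Quill}.
Similarly P_{Quill} = 73.25 + 0.25P_{Folio}.
Solving the two reaction functions simultaneously: (1 − (0.25)(0.25))P_{Folio} = 73.75 + 0.25·73.25, so 0.9375P_{Folio} = 92.0625 and P_{Folio} = 98.2.
Then P_{Quill} = 73.25 + 0.25·98.2 = 97.8.
q_{Folio} = 245 − 2·98.2 + 97.8 = 146.4.
Profit = (98.2 − 25)·146.4 = 10716.48.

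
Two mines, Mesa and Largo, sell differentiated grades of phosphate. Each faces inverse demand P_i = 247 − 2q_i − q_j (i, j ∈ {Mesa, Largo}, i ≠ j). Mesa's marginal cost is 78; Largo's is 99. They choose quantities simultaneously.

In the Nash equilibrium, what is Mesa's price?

Mine Mesa's profit: π = q_{Mesa}(247 − 2q_{Mesa} − q_{Largo}) − 78q_{Mesa}.
∂π/∂q_{Mesa} = 169 − 4q_{Mesa} − q_{Largo} = 0 ⇒ q_{Mesa} = 42.25 − 0.25q_{Largo}.
Similarly q_{Largo} = 37 − 0.25q_{Mesa}.
Solving the two reaction functions simultaneously: (1 − (−0.25)(−0.25))q_{Mesa} = 42.25 − 0.25·37, so 0.9375q_{Mesa} = 33 and q_{Mesa} = 35.2.
Then q_{Largo} = 37 − 0.25·35.2 = 28.2.
P_{Mesa} = 247 − 2·35.2 − 28.2 = 148.4.

148.4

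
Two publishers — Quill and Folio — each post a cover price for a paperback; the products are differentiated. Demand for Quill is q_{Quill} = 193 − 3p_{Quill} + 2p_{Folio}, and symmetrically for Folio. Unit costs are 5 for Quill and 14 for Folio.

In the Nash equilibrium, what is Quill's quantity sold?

146.0625

Quill's profit: π = (p_{Quill} − 5)(193 − 3p_{Quill} + 2p_{Folio}).
∂π/∂p_{Quill} = 208 − 6p_{Quill} + 2p_{Folio} = 0 ⇒ p_{Quill} = 104/3 + (1/3)p_{Folio}.
Similarly p_{Folio} = 235/6 + (1/3)p_{Quill}.
Solving the two reaction functions simultaneously: (1 − (1/3)(1/3))p_{Quill} = 104/3 + (1/3)·(235/6), so (8/9)p_{Quill} = 859/18 and p_{Quill} = 53.6875.
Then p_{Folio} = 235/6 + (1/3)·53.6875 = 57.0625.
q_{Quill} = 193 − 3·53.6875 + 2·57.0625 = 146.0625.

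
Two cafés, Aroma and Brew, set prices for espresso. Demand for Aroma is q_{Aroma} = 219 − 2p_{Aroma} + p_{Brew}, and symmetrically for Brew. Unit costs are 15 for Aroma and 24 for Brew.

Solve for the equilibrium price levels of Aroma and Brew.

84.2, 87.8

Aroma's profit: π = (p_{Aroma} − 15)(219 − 2p_{Aroma} + p_{Brew}).
∂π/∂p_{Aroma} = 249 − 4p_{Aroma} + p_{Brew} = 0 ⇒ p_{Aroma} = 62.25 + 0.25p_{Brew}.
Similarly p_{Brew} = 66.75 + 0.25p_{Aroma}.
Plugging p_{Brew} into Aroma's best response: p_{Aroma} = 62.25 + 0.25(66.75 + 0.25p_{Aroma}) ⇒ 0.9375p_{Aroma} = 78.9375, so p_{Aroma} = 84.2.
Then p_{Brew} = 66.75 + 0.25·84.2 = 87.8.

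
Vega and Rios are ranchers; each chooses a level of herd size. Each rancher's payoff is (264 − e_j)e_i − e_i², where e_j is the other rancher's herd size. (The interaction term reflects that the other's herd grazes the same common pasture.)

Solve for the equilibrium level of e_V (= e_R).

88

Vega's payoff is (264 − e_R)e_V − e_V².
∂π/∂e_V = 264 − e_R − 2e_V = 0, so e_V = 132 − 0.5e_R.
By symmetry e_R = e_V; substituting into the reaction function, 1.5e_V = 132 and e_V = 88.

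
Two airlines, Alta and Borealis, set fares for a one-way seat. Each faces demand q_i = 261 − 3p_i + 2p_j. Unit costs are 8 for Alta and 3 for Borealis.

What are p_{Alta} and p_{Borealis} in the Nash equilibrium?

70.3125, 68.4375

Alta's profit: π = (p_{Alta} − 8)(261 − 3p_{Alta} + 2p_{Borealis}).
∂π/∂p_{Alta} = 285 − 6p_{Alta} + 2p_{Borealis} = 0 ⇒ p_{Alta} = 47.5 + (1/3)p_{Borealis}.
Similarly p_{Borealis} = 45 + (1/3)p_{Alta}.
Substituting the second reaction function into the first: p_{Alta} = 47.5 + (1/3)(45 + (1/3)p_{Alta}), which gives (8/9)p_{Alta} = 62.5 ⇒ p_{Alta} = 70.3125.
Then p_{Borealis} = 45 + (1/3)·70.3125 = 68.4375.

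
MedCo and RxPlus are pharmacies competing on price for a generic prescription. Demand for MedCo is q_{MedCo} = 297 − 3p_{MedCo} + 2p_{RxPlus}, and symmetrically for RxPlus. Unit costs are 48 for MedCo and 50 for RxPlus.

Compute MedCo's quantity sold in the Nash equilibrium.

187.875

MedCo's profit: π = (p_{MedCo} − 48)(297 − 3p_{MedCo} + 2p_{RxPlus}).
∂π/∂p_{MedCo} = 441 − 6p_{MedCo} + 2p_{RxPlus} = 0 ⇒ p_{MedCo} = 73.5 + (1/3)p_{RxPlus}.
Similarly p_{RxPlus} = 74.5 + (1/3)p_{MedCo}.
Solving the two reaction functions simultaneously: (1 − (1/3)(1/3))p_{MedCo} = 73.5 + (1/3)·74.5, so (8/9)p_{MedCo} = 295/3 and p_{MedCo} = 110.625.
Then p_{RxPlus} = 74.5 + (1/3)·110.625 = 111.375.
q_{MedCo} = 297 − 3·110.625 + 2·111.375 = 187.875.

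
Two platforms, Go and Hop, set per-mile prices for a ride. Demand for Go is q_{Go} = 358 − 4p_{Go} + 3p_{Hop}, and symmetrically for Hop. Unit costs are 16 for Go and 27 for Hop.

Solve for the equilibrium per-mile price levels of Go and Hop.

86.8, 90.8

Go's profit: π = (p_{Go} − 16)(358 − 4p_{Go} + 3p_{Hop}).
∂π/∂p_{Go} = 422 − 8p_{Go} + 3p_{Hop} = 0 ⇒ p_{Go} = 52.75 + 0.375p_{Hop}.
Similarly p_{Hop} = 58.25 + 0.375p_{Go}.
Plugging p_{Hop} into Go's best response: p_{Go} = 52.75 + 0.375(58.25 + 0.375p_{Go}) ⇒ (55/64)p_{Go} = 2387/32, so p_{Go} = 86.8.
Then p_{Hop} = 58.25 + 0.375·86.8 = 90.8.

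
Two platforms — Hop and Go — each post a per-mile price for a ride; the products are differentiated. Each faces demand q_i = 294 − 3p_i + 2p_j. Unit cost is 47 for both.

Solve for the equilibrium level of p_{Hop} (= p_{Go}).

Hop's profit: π = (p_{Hop} − 47)(294 − 3p_{Hop} + 2p_{Go}).
∂π/∂p_{Hop} = 435 − 6p_{Hop} + 2p_{Go} = 0 ⇒ p_{Hop} = 72.5 + (1/3)p_{Go}.
By symmetry p_{Go} = p_{Hop}; substituting into the reaction function, (2/3)p_{Hop} = 72.5 and p_{Hop} = 108.75.

108.75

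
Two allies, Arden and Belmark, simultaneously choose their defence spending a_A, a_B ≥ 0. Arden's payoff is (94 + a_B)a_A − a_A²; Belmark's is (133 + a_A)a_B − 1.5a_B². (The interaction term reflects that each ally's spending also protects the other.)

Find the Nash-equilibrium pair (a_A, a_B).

Expanding Arden's payoff: 94a_A + a_Ba_A − a_A².
∂π/∂a_A = 94 + a_B − 2a_A = 0, so a_A = 47 + 0.5a_B.
Likewise for Belmark: a_B = 133/3 + (1/3)a_A.
Plugging a_B into Arden's best response: a_A = 47 + 0.5(133/3 + (1/3)a_A) ⇒ (5/6)a_A = 415/6, so a_A = 83.
Then a_B = 133/3 + (1/3)·83 = 72.

83, 72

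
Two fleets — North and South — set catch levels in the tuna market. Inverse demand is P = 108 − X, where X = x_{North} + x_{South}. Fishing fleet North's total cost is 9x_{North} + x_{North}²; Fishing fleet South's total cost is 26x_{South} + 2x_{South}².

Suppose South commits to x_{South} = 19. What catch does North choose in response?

20

Fishing fleet North's profit: π = x_{North}(108 − (x_{North} + x_{South})) − 9x_{North} − x_{North}².
∂π/∂x_{North} = 99 − 4x_{North} − x_{South} = 0, so x_{North} = 24.75 − 0.25x_{South}.
At x_{South} = 19: x_{North} = 24.75 − 0.25·19 = 20.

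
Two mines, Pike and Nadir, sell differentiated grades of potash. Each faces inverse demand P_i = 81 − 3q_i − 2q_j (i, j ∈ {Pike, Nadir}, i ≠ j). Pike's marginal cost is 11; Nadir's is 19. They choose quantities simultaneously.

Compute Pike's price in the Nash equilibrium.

Mine Pike's profit: π = q_{Pike}(81 − 3q_{Pike} − 2q_{Nadir}) − 11q_{Pike}.
∂π/∂q_{Pike} = 70 − 6q_{Pike} − 2q_{Nadir} = 0 ⇒ q_{Pike} = 35/3 − (1/3)q_{Nadir}.
Similarly q_{Nadir} = 31/3 − (1/3)q_{Pike}.
Plugging q_{Nadir} into Pike's best response: q_{Pike} = 35/3 − (1/3)(31/3 − (1/3)q_{Pike}) ⇒ (8/9)q_{Pike} = 74/9, so q_{Pike} = 9.25.
Then q_{Nadir} = 31/3 − (1/3)·9.25 = 7.25.
P_{Pike} = 81 − 3·9.25 − 2·7.25 = 38.75.

38.75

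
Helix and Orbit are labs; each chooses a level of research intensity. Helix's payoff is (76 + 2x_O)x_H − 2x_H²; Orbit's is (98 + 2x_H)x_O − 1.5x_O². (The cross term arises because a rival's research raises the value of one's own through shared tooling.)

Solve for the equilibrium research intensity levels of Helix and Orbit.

53, 68

Expanding Helix's payoff: 76x_H + 2x_Ox_H − 2x_H².
∂π/∂x_H = 76 + 2x_O − 4x_H = 0, so x_H = 19 + 0.5x_O.
Likewise for Orbit: x_O = 98/3 + (2/3)x_H.
Solving the two reaction functions simultaneously: (1 − (0.5)(2/3))x_H = 19 + 0.5·(98/3), so (2/3)x_H = 106/3 and x_H = 53.
Then x_O = 98/3 + (2/3)·53 = 68.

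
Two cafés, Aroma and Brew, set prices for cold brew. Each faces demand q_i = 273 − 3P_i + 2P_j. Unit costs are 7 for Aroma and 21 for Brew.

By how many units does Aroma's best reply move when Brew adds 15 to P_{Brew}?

Aroma's profit: π = (P_{Aroma} − 7)(273 − 3P_{Aroma} + 2P_{Brew}).
∂π/∂P_{Aroma} = 294 − 6P_{Aroma} + 2P_{Brew} = 0 ⇒ P_{Aroma} = 49 + (1/3)P_{Brew}.
The reaction-function slope is 1/3, so a 15-unit rise in P_{Brew} moves P_{Aroma} by 1/3 × 15 = 5. Aroma's best response rises — the actions are strategic complements.

5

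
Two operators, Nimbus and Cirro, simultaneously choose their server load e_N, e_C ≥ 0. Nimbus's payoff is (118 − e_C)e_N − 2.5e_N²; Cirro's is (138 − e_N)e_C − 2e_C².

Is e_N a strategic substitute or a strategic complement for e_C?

strategic substitutes

Expanding Nimbus's payoff: 118e_N − e_Ce_N − 2.5e_N².
∂π/∂e_N = 118 − e_C − 5e_N = 0, so e_N = 23.6 − 0.2e_C.
The best-response slope de_N/de_C = −0.2 < 0: the reaction function is downward-sloping, so the choices are strategic substitutes.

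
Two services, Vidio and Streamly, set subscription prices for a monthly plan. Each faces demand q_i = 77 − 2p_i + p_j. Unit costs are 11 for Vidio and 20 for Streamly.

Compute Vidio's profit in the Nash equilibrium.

Vidio's profit: π = (p_{Vidio} − 11)(77 − 2p_{Vidio} + p_{Streamly}).
∂π/∂p_{Vidio} = 99 − 4p_{Vidio} + p_{Streamly} = 0 ⇒ p_{Vidio} = 24.75 + 0.25p_{Streamly}.
Similarly p_{Streamly} = 29.25 + 0.25p_{Vidio}.
Plugging p_{Streamly} into Vidio's best response: p_{Vidio} = 24.75 + 0.25(29.25 + 0.25p_{Vidio}) ⇒ 0.9375p_{Vidio} = 32.0625, so p_{Vidio} = 34.2.
Then p_{Streamly} = 29.25 + 0.25·34.2 = 37.8.
q_{Vidio} = 77 − 2·34.2 + 37.8 = 46.4.
Profit = (34.2 − 11)·46.4 = 1076.48.

1076.48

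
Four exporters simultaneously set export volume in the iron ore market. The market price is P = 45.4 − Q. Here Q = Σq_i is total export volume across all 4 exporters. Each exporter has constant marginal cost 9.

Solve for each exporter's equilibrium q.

7.28

A representative exporter's profit is π_i = q_i(45.4 − Q) − 9q_i, with Q = q_i + Σ_{j≠i} q_j.
First-order condition: 36.4 − 2q_i − Σ_{j≠i} q_j = 0.
With identical exporters, set every q_j = q: then 36.4 − 2q − 3q = 0, i.e. q = 36.4/5 = 7.28.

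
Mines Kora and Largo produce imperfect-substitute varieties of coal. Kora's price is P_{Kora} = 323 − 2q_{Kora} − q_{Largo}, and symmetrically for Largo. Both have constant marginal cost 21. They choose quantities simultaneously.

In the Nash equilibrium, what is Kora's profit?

7296.32

Mine Kora's profit: π = q_{Kora}(323 − 2q_{Kora} − q_{Largo}) − 21q_{Kora}.
∂π/∂q_{Kora} = 302 − 4q_{Kora} − q_{Largo} = 0 ⇒ q_{Kora} = 75.5 − 0.25q_{Largo}.
Setting q_{Kora} = q_{Largo} in the reaction function: q_{Kora} = 75.5 − 0.25q_{Kora}, so q_{Kora} = 75.5 / 1.25 = 60.4.
P_{Kora} = 323 − 2·60.4 − 60.4 = 141.8.
Profit = (141.8 − 21)·60.4 = 7296.32.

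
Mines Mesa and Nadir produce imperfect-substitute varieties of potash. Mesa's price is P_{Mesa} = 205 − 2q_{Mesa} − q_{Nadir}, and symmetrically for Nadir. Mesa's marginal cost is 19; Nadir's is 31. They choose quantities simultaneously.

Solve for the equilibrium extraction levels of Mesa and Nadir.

Mine Mesa's profit: π = q_{Mesa}(205 − 2q_{Mesa} − q_{Nadir}) − 19q_{Mesa}.
∂π/∂q_{Mesa} = 186 − 4q_{Mesa} − q_{Nadir} = 0 ⇒ q_{Mesa} = 46.5 − 0.25q_{Nadir}.
Similarly q_{Nadir} = 43.5 − 0.25q_{Mesa}.
Plugging q_{Nadir} into Mesa's best response: q_{Mesa} = 46.5 − 0.25(43.5 − 0.25q_{Mesa}) ⇒ 0.9375q_{Mesa} = 35.625, so q_{Mesa} = 38.
Then q_{Nadir} = 43.5 − 0.25·38 = 34.

38, 34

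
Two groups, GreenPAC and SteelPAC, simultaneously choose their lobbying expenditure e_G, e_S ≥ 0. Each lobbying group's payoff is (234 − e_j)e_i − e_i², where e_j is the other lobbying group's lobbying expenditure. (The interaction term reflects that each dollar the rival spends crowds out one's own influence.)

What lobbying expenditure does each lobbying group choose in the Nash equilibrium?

78

GreenPAC's payoff is (234 − e_S)e_G − e_G².
∂π/∂e_G = 234 − e_S − 2e_G = 0, so e_G = 117 − 0.5e_S.
By symmetry e_S = e_G; substituting into the reaction function, 1.5e_G = 117 and e_G = 78.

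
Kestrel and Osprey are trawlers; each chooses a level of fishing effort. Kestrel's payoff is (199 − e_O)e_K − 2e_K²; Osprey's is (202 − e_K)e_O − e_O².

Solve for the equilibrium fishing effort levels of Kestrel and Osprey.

Expanding Kestrel's payoff: 199e_K − e_Oe_K − 2e_K².
∂π/∂e_K = 199 − e_O − 4e_K = 0, so e_K = 49.75 − 0.25e_O.
Likewise for Osprey: e_O = 101 − 0.5e_K.
Solving the two reaction functions simultaneously: (1 − (−0.25)(−0.5))e_K = 49.75 − 0.25·101, so 0.875e_K = 24.5 and e_K = 28.
Then e_O = 101 − 0.5·28 = 87.

28, 87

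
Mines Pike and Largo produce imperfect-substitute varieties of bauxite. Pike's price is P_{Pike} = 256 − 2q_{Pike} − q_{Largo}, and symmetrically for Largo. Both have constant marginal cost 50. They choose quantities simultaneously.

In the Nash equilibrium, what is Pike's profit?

Mine Pike's profit: π = q_{Pike}(256 − 2q_{Pike} − q_{Largo}) − 50q_{Pike}.
∂π/∂q_{Pike} = 206 − 4q_{Pike} − q_{Largo} = 0 ⇒ q_{Pike} = 51.5 − 0.25q_{Largo}.
Setting q_{Pike} = q_{Largo} in the reaction function: q_{Pike} = 51.5 − 0.25q_{Pike}, so q_{Pike} = 51.5 / 1.25 = 41.2.
P_{Pike} = 256 − 2·41.2 − 41.2 = 132.4.
Profit = (132.4 − 50)·41.2 = 3394.88.

3394.88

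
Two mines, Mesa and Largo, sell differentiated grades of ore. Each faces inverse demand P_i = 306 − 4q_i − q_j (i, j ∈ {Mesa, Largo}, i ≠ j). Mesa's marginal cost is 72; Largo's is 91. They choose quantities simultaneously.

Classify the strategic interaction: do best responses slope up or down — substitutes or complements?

Mine Mesa's profit: π = q_{Mesa}(306 − 4q_{Mesa} − q_{Largo}) − 72q_{Mesa}.
∂π/∂q_{Mesa} = 234 − 8q_{Mesa} − q_{Largo} = 0 ⇒ q_{Mesa} = 29.25 − 0.125q_{Largo}.
The best-response slope dq_{Mesa}/dq_{Largo} = −0.125 < 0: the reaction function is downward-sloping, so the choices are strategic substitutes.

strategic substitutes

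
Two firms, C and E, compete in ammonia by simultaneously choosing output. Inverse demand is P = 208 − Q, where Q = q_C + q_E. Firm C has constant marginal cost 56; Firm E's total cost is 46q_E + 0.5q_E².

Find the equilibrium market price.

114.8

Firm C's profit: π = q_C(208 − (q_C + q_E)) − 56q_C.
∂π/∂q_C = 152 − 2q_C − q_E = 0, so q_C = 76 − 0.5q_E.
For E: ∂π/∂q_E = 162 − 3q_E − q_C = 0 ⇒ q_E = 54 − (1/3)q_C.
Plugging q_E into C's best response: q_C = 76 − 0.5(54 − (1/3)q_C) ⇒ (5/6)q_C = 49, so q_C = 58.8.
Then q_E = 54 − (1/3)·58.8 = 34.4.
Equilibrium price: P = 208 − 93.2 = 114.8.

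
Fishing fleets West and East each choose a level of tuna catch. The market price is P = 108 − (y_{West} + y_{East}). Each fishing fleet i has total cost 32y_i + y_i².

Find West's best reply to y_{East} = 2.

Fishing fleet West's profit: π = y_{West}(108 − (y_{West} + y_{East})) − 32y_{West} − y_{West}².
∂π/∂y_{West} = 76 − 4y_{West} − y_{East} = 0, so y_{West} = 19 − 0.25y_{East}.
At y_{East} = 2: y_{West} = 19 − 0.25·2 = 18.5.

18.5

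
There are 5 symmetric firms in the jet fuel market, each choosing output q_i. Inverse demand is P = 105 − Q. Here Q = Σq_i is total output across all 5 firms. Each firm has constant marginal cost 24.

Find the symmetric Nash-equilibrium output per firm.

A representative firm's profit is π_i = q_i(105 − Q) − 24q_i, with Q = q_i + Σ_{j≠i} q_j.
First-order condition: 81 − 2q_i − Σ_{j≠i} q_j = 0.
Imposing symmetry (q_j = q for all j) turns Σ_{j≠i} q_j into 4q, so 81 = 6q and q = 13.5.

13.5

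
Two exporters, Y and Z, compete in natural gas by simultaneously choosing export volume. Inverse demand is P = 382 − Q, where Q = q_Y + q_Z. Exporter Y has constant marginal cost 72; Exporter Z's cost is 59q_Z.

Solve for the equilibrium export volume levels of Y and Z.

Exporter Y's profit: π = q_Y(382 − (q_Y + q_Z)) − 72q_Y.
∂π/∂q_Y = 310 − 2q_Y − q_Z = 0, so q_Y = 155 − 0.5q_Z.
By the same steps for Z: q_Z = 161.5 − 0.5q_Y.
Solving the two reaction functions simultaneously: (1 − (−0.5)(−0.5))q_Y = 155 − 0.5·161.5, so 0.75q_Y = 74.25 and q_Y = 99.
Then q_Z = 161.5 − 0.5·99 = 112.

99, 112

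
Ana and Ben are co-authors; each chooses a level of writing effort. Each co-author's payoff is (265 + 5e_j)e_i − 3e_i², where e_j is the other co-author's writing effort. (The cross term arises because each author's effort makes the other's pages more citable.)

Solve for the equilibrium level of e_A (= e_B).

265

Ana's payoff is (265 + 5e_B)e_A − 3e_A².
∂π/∂e_A = 265 + 5e_B − 6e_A = 0, so e_A = 265/6 + (5/6)e_B.
By symmetry e_B = e_A; substituting into the reaction function, (1/6)e_A = 265/6 and e_A = 265.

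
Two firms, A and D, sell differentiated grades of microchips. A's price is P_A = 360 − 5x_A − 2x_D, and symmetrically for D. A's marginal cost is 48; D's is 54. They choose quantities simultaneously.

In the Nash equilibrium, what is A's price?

178.625

Firm A's profit: π = x_A(360 − 5x_A − 2x_D) − 48x_A.
∂π/∂x_A = 312 − 10x_A − 2x_D = 0 ⇒ x_A = 31.2 − 0.2x_D.
Similarly x_D = 30.6 − 0.2x_A.
Plugging x_D into A's best response: x_A = 31.2 − 0.2(30.6 − 0.2x_A) ⇒ 0.96x_A = 25.08, so x_A = 26.125.
Then x_D = 30.6 − 0.2·26.125 = 25.375.
P_A = 360 − 5·26.125 − 2·25.375 = 178.625.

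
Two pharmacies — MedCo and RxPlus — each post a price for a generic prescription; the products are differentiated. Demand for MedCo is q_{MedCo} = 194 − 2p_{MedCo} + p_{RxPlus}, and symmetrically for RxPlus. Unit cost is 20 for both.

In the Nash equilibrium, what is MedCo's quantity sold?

116

MedCo's profit: π = (p_{MedCo} − 20)(194 − 2p_{MedCo} + p_{RxPlus}).
∂π/∂p_{MedCo} = 234 − 4p_{MedCo} + p_{RxPlus} = 0 ⇒ p_{MedCo} = 58.5 + 0.25p_{RxPlus}.
By symmetry p_{RxPlus} = p_{MedCo}; substituting into the reaction function, 0.75p_{MedCo} = 58.5 and p_{MedCo} = 78.
q_{MedCo} = 194 − 2·78 + 78 = 116.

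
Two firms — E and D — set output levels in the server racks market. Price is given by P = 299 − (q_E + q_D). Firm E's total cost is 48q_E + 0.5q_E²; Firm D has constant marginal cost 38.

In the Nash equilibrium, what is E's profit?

Firm E's profit: π = q_E(299 − (q_E + q_D)) − 48q_E − 0.5q_E².
∂π/∂q_E = 251 − 3q_E − q_D = 0, so q_E = 251/3 − (1/3)q_D.
For D: ∂π/∂q_D = 261 − 2q_D − q_E = 0 ⇒ q_D = 130.5 − 0.5q_E.
Substituting the second reaction function into the first: q_E = 251/3 − (1/3)(130.5 − 0.5q_E), which gives (5/6)q_E = 241/6 ⇒ q_E = 48.2.
Then q_D = 130.5 − 0.5·48.2 = 106.4.
Price P = 299 − 154.6 = 144.4.
E's profit: (144.4 − 48)·48.2 − 0.5(48.2)² = 3484.86.

3484.86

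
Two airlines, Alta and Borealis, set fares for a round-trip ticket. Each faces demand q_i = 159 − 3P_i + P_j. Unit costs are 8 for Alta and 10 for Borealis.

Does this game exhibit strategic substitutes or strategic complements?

strategic complements

Alta's profit: π = (P_{Alta} − 8)(159 − 3P_{Alta} + P_{Borealis}).
∂π/∂P_{Alta} = 183 − 6P_{Alta} + P_{Borealis} = 0 ⇒ P_{Alta} = 30.5 + (1/6)P_{Borealis}.
The best-response slope dP_{Alta}/dP_{Borealis} = 1/6 > 0: the reaction function is upward-sloping, so the choices are strategic complements.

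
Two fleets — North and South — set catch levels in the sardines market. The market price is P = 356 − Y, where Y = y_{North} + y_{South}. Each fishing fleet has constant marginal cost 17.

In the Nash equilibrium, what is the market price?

Fishing fleet North's profit: π = y_{North}(356 − (y_{North} + y_{South})) − 17y_{North}.
∂π/∂y_{North} = 339 − 2y_{North} − y_{South} = 0, so y_{North} = 169.5 − 0.5y_{South}.
Setting y_{North} = y_{South} in the reaction function: y_{North} = 169.5 − 0.5y_{North}, so y_{North} = 169.5 / 1.5 = 113.
Equilibrium price: P = 356 − 226 = 130.

130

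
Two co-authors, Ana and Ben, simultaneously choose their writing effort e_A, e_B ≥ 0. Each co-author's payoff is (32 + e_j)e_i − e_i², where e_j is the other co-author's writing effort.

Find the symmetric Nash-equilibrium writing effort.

32

Ana's payoff is (32 + e_B)e_A − e_A².
∂π/∂e_A = 32 + e_B − 2e_A = 0, so e_A = 16 + 0.5e_B.
Setting e_A = e_B in the reaction function: e_A = 16 + 0.5e_A, so e_A = 16 / 0.5 = 32.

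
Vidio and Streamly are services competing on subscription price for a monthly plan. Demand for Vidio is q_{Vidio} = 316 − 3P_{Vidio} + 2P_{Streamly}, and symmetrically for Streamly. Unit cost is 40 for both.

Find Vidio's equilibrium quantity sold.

207

Vidio's profit: π = (P_{Vidio} − 40)(316 − 3P_{Vidio} + 2P_{Streamly}).
∂π/∂P_{Vidio} = 436 − 6P_{Vidio} + 2P_{Streamly} = 0 ⇒ P_{Vidio} = 218/3 + (1/3)P_{Streamly}.
The game is symmetric, so in equilibrium P_{Streamly} = P_{Vidio}: the reaction function gives (2/3)P_{Vidio} = 218/3, hence P_{Vidio} = 109.
q_{Vidio} = 316 − 3·109 + 2·109 = 207.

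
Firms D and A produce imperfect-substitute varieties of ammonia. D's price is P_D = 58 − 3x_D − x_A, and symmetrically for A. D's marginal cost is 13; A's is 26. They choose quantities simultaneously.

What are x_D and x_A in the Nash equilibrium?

6.8, 4.2

Firm D's profit: π = x_D(58 − 3x_D − x_A) − 13x_D.
∂π/∂x_D = 45 − 6x_D − x_A = 0 ⇒ x_D = 7.5 − (1/6)x_A.
Similarly x_A = 16/3 − (1/6)x_D.
Solving the two reaction functions simultaneously: (1 − (−1/6)(−1/6))x_D = 7.5 − (1/6)·(16/3), so (35/36)x_D = 119/18 and x_D = 6.8.
Then x_A = 16/3 − (1/6)·6.8 = 4.2.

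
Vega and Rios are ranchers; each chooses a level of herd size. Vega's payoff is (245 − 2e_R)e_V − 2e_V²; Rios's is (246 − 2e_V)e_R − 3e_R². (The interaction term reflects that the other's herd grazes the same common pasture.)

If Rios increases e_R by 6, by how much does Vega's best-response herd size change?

-3

Expanding Vega's payoff: 245e_V − 2e_Re_V − 2e_V².
∂π/∂e_V = 245 − 2e_R − 4e_V = 0, so e_V = 61.25 − 0.5e_R.
The reaction-function slope is −0.5, so a 6-unit rise in e_R moves e_V by −0.5 × 6 = −3. Vega's best response falls — the actions are strategic substitutes.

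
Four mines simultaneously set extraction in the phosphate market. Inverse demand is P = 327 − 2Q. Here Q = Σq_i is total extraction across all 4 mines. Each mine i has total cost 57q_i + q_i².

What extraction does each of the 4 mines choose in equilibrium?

A representative mine's profit is π_i = q_i(327 − 2Q) − 57q_i − q_i², with Q = q_i + Σ_{j≠i} q_j.
First-order condition: 270 − 6q_i − 2Σ_{j≠i} q_j = 0.
In a symmetric equilibrium every mine chooses the same q, so Σ_{j≠i} q_j = 3q. The condition becomes 270 − 12q = 0, giving q = 270/12 = 22.5.

22.5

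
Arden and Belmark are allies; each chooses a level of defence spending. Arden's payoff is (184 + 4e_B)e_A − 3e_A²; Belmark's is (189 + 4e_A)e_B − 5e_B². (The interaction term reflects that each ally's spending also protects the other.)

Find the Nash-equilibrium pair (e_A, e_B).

59, 42.5

Expanding Arden's payoff: 184e_A + 4e_Be_A − 3e_A².
∂π/∂e_A = 184 + 4e_B − 6e_A = 0, so e_A = 92/3 + (2/3)e_B.
Likewise for Belmark: e_B = 18.9 + 0.4e_A.
Substituting the second reaction function into the first: e_A = 92/3 + (2/3)(18.9 + 0.4e_A), which gives (11/15)e_A = 649/15 ⇒ e_A = 59.
Then e_B = 18.9 + 0.4·59 = 42.5.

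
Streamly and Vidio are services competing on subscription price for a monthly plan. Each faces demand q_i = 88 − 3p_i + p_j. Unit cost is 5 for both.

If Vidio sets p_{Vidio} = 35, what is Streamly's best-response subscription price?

23

Streamly's profit: π = (p_{Streamly} − 5)(88 − 3p_{Streamly} + p_{Vidio}).
∂π/∂p_{Streamly} = 103 − 6p_{Streamly} + p_{Vidio} = 0 ⇒ p_{Streamly} = 103/6 + (1/6)p_{Vidio}.
At p_{Vidio} = 35: p_{Streamly} = 103/6 + (1/6)·35 = 23.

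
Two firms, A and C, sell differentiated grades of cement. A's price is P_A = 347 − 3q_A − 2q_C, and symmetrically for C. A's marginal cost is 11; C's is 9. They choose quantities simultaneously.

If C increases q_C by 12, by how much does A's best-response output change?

Firm A's profit: π = q_A(347 − 3q_A − 2q_C) − 11q_A.
∂π/∂q_A = 336 − 6q_A − 2q_C = 0 ⇒ q_A = 56 − (1/3)q_C.
The reaction-function slope is −1/3, so a 12-unit rise in q_C moves q_A by −1/3 × 12 = −4. A's best response falls — the actions are strategic substitutes.

-4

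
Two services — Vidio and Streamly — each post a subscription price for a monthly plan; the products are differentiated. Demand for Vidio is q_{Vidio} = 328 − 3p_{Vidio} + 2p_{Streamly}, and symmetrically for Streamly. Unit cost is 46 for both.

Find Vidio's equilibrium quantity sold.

211.5

Vidio's profit: π = (p_{Vidio} − 46)(328 − 3p_{Vidio} + 2p_{Streamly}).
∂π/∂p_{Vidio} = 466 − 6p_{Vidio} + 2p_{Streamly} = 0 ⇒ p_{Vidio} = 233/3 + (1/3)p_{Streamly}.
By symmetry p_{Streamly} = p_{Vidio}; substituting into the reaction function, (2/3)p_{Vidio} = 233/3 and p_{Vidio} = 116.5.
q_{Vidio} = 328 − 3·116.5 + 2·116.5 = 211.5.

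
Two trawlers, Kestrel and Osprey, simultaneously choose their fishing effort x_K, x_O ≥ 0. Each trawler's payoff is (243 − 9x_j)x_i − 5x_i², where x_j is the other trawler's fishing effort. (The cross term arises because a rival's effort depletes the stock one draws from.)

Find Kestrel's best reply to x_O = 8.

Kestrel's payoff is (243 − 9x_O)x_K − 5x_K².
∂π/∂x_K = 243 − 9x_O − 10x_K = 0, so x_K = 24.3 − 0.9x_O.
At x_O = 8: x_K = 24.3 − 0.9·8 = 17.1.

17.1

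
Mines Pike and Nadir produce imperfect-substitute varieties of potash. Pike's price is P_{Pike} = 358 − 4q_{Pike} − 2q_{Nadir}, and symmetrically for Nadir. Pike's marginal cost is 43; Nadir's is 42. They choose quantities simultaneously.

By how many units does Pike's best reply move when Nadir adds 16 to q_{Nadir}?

Mine Pike's profit: π = q_{Pike}(358 − 4q_{Pike} − 2q_{Nadir}) − 43q_{Pike}.
∂π/∂q_{Pike} = 315 − 8q_{Pike} − 2q_{Nadir} = 0 ⇒ q_{Pike} = 39.375 − 0.25q_{Nadir}.
The reaction-function slope is −0.25, so a 16-unit rise in q_{Nadir} moves q_{Pike} by −0.25 × 16 = −4. Pike's best response falls — the actions are strategic substitutes.

-4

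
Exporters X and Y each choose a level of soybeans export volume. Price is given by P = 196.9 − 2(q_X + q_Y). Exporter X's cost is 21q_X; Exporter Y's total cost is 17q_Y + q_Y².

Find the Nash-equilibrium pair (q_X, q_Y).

34.78, 18.39

Exporter X's profit: π = q_X(196.9 − 2(q_X + q_Y)) − 21q_X.
∂π/∂q_X = 175.9 − 4q_X − 2q_Y = 0, so q_X = 43.975 − 0.5q_Y.
For Y: ∂π/∂q_Y = 179.9 − 6q_Y − 2q_X = 0 ⇒ q_Y = 1799/60 − (1/3)q_X.
Substituting the second reaction function into the first: q_X = 43.975 − 0.5(1799/60 − (1/3)q_X), which gives (5/6)q_X = 1739/60 ⇒ q_X = 34.78.
Then q_Y = 1799/60 − (1/3)·34.78 = 18.39.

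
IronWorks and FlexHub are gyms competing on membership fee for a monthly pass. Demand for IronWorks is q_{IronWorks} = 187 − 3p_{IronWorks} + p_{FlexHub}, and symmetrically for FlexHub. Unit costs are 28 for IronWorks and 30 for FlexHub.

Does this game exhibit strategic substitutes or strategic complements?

IronWorks's profit: π = (p_{IronWorks} − 28)(187 − 3p_{IronWorks} + p_{FlexHub}).
∂π/∂p_{IronWorks} = 271 − 6p_{IronWorks} + p_{FlexHub} = 0 ⇒ p_{IronWorks} = 271/6 + (1/6)p_{FlexHub}.
The best-response slope dp_{IronWorks}/dp_{FlexHub} = 1/6 > 0: the reaction function is upward-sloping, so the choices are strategic complements.

strategic complements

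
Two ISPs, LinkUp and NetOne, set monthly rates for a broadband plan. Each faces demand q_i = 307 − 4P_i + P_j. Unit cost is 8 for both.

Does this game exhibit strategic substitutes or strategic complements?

strategic complements

LinkUp's profit: π = (P_{LinkUp} − 8)(307 − 4P_{LinkUp} + P_{NetOne}).
∂π/∂P_{LinkUp} = 339 − 8P_{LinkUp} + P_{NetOne} = 0 ⇒ P_{LinkUp} = 42.375 + 0.125P_{NetOne}.
The best-response slope dP_{LinkUp}/dP_{NetOne} = 0.125 > 0: the reaction function is upward-sloping, so the choices are strategic complements.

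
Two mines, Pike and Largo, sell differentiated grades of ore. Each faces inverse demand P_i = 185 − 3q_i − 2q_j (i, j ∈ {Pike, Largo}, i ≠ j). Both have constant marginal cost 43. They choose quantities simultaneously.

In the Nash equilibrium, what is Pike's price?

96.25

Mine Pike's profit: π = q_{Pike}(185 − 3q_{Pike} − 2q_{Largo}) − 43q_{Pike}.
∂π/∂q_{Pike} = 142 − 6q_{Pike} − 2q_{Largo} = 0 ⇒ q_{Pike} = 71/3 − (1/3)q_{Largo}.
Setting q_{Pike} = q_{Largo} in the reaction function: q_{Pike} = 71/3 − (1/3)q_{Pike}, so q_{Pike} = (71/3) / (4/3) = 17.75.
P_{Pike} = 185 − 3·17.75 − 2·17.75 = 96.25.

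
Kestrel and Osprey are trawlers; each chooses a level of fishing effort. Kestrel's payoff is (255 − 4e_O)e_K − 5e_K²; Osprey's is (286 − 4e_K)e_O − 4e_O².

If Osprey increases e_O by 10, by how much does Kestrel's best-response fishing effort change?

Expanding Kestrel's payoff: 255e_K − 4e_Oe_K − 5e_K².
∂π/∂e_K = 255 − 4e_O − 10e_K = 0, so e_K = 25.5 − 0.4e_O.
The reaction-function slope is −0.4, so a 10-unit rise in e_O moves e_K by −0.4 × 10 = −4. Kestrel's best response falls — the actions are strategic substitutes.

-4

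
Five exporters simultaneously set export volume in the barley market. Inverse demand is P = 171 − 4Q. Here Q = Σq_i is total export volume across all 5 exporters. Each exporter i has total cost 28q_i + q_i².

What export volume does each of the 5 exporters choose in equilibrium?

5.5

A representative exporter's profit is π_i = q_i(171 − 4Q) − 28q_i − q_i², with Q = q_i + Σ_{j≠i} q_j.
First-order condition: 143 − 10q_i − 4Σ_{j≠i} q_j = 0.
Imposing symmetry (q_j = q for all j) turns Σ_{j≠i} q_j into 4q, so 143 = 26q and q = 5.5.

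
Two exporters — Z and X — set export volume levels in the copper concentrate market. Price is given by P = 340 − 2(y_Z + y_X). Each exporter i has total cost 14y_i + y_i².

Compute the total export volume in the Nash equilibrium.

Exporter Z's profit: π = y_Z(340 − 2(y_Z + y_X)) − 14y_Z − y_Z².
∂π/∂y_Z = 326 − 6y_Z − 2y_X = 0, so y_Z = 163/3 − (1/3)y_X.
The game is symmetric, so in equilibrium y_X = y_Z: the reaction function gives (4/3)y_Z = 163/3, hence y_Z = 40.75.
Total export volume: 40.75 + 40.75 = 81.5.

81.5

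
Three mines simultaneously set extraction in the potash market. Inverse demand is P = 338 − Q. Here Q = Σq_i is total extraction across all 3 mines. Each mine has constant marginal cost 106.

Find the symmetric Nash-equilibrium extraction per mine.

58

A representative mine's profit is π_i = q_i(338 − Q) − 106q_i, with Q = q_i + Σ_{j≠i} q_j.
First-order condition: 232 − 2q_i − Σ_{j≠i} q_j = 0.
In a symmetric equilibrium every mine chooses the same q, so Σ_{j≠i} q_j = 2q. The condition becomes 232 − 4q = 0, giving q = 232/4 = 58.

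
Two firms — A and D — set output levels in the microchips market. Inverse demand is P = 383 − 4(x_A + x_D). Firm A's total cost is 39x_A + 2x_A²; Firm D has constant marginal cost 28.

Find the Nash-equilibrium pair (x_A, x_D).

16.65, 36.05

Firm A's profit: π = x_A(383 − 4(x_A + x_D)) − 39x_A − 2x_A².
∂π/∂x_A = 344 − 12x_A − 4x_D = 0, so x_A = 86/3 − (1/3)x_D.
For D: ∂π/∂x_D = 355 − 8x_D − 4x_A = 0 ⇒ x_D = 44.375 − 0.5x_A.
Plugging x_D into A's best response: x_A = 86/3 − (1/3)(44.375 − 0.5x_A) ⇒ (5/6)x_A = 13.875, so x_A = 16.65.
Then x_D = 44.375 − 0.5·16.65 = 36.05.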